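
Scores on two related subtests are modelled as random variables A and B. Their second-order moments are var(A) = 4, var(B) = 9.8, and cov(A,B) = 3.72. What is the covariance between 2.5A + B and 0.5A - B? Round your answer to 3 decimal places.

-12.240

cov(2.5A + B, 0.5A - B) = (2.5)(0.5)var(A) + (1)(-1)var(B) + [(2.5)(-1) + (1)(0.5)]cov(A,B)
= 1.25·4 + -1·9.8 + -2·3.72 = -12.24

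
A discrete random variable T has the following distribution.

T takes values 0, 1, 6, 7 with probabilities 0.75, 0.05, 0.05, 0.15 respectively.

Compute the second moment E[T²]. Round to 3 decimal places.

E[T²] = (0)²(0.75) + (1)²(0.05) + (6)²(0.05) + (7)²(0.15) = 9.2

9.200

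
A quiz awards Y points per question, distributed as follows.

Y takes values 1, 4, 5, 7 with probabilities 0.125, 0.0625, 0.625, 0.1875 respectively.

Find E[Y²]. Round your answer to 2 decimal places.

E[Y²] = (1)²(0.125) + (4)²(0.0625) + (5)²(0.625) + (7)²(0.1875) = 25.9375

25.94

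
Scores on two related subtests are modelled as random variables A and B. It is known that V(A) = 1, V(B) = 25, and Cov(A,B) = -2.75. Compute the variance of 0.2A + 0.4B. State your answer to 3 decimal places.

3.600

V(0.2A + 0.4B) = (0.2)²·V(A) + (0.4)²·V(B) + 2·(0.2)·(0.4)·Cov(A,B)
= 0.04·1 + 0.16·25 + 0.16·-2.75 = 3.6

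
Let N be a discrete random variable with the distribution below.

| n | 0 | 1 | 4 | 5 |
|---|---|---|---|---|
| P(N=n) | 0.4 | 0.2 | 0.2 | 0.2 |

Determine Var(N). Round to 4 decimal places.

4.4000

E[N] = (0)(0.4) + (1)(0.2) + (4)(0.2) + (5)(0.2) = 2
E[N²] = (0)²(0.4) + (1)²(0.2) + (4)²(0.2) + (5)²(0.2) = 8.4
Var(N) = E[N²] − (E[N])² = 8.4 − (2)² = 4.4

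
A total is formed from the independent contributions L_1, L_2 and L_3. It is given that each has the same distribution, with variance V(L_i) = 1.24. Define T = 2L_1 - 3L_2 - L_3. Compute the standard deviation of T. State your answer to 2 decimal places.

4.17

By independence, V(T) = (2)²V(L_1) + (-3)²V(L_2) + (-1)²V(L_3)
= (2)²·1.24 + (-3)²·1.24 + (-1)²·1.24 = 17.36
SD(T) = √17.36 ≈ 4.17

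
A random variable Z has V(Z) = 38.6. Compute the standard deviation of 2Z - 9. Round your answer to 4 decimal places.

12.4258

V(2Z - 9) = (2)²·38.6 = 154.4
sd(2Z - 9) = √154.4 ≈ 12.4258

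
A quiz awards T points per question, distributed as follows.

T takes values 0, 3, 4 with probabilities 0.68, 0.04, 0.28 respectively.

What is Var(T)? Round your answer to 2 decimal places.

3.30

E[T] = (0)(0.68) + (3)(0.04) + (4)(0.28) = 1.24
E[T²] = (0)²(0.68) + (3)²(0.04) + (4)²(0.28) = 4.84
Var(T) = E[T²] − (E[T])² = 4.84 − (1.24)² = 3.3024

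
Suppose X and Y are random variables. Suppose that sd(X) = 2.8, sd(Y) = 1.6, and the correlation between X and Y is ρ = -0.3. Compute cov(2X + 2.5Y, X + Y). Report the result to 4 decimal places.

Var(X) = (2.8)² = 7.84;  Var(Y) = (1.6)² = 2.56
cov(X,Y) = ρ·sd(X)·sd(Y) = -0.3·2.8·1.6 = -1.344
cov(2X + 2.5Y, X + Y) = (2)(1)Var(X) + (2.5)(1)Var(Y) + [(2)(1) + (2.5)(1)]cov(X,Y)
= 2·7.84 + 2.5·2.56 + 4.5·-1.344 = 16.032

16.0320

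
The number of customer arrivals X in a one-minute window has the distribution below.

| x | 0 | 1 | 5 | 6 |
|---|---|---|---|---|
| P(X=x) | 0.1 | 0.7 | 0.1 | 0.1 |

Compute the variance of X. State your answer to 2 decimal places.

3.56

E[X] = (0)(0.1) + (1)(0.7) + (5)(0.1) + (6)(0.1) = 1.8
E[X²] = (0)²(0.1) + (1)²(0.7) + (5)²(0.1) + (6)²(0.1) = 6.8
V(X) = E[X²] − (E[X])² = 6.8 − (1.8)² = 3.56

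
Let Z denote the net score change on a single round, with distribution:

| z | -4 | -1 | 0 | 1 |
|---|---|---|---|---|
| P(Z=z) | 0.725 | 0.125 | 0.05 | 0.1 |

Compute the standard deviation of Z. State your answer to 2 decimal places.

1.81

E[Z] = (-4)(0.725) + (-1)(0.125) + (0)(0.05) + (1)(0.1) = -2.925
E[Z²] = (-4)²(0.725) + (-1)²(0.125) + (0)²(0.05) + (1)²(0.1) = 11.825
Var(Z) = E[Z²] − (E[Z])² = 11.825 − (-2.925)² = 3.269375
sd(Z) = √3.269375 ≈ 1.81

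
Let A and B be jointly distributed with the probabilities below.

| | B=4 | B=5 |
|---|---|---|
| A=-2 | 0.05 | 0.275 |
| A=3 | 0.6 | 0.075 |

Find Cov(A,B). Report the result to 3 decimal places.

-0.806

E[A] = 1.375,  E[B] = 4.35
E[AB] = 5.175
Cov(A,B) = E[AB] − E[A]E[B] = 5.175 − (1.375)(4.35) = -0.80625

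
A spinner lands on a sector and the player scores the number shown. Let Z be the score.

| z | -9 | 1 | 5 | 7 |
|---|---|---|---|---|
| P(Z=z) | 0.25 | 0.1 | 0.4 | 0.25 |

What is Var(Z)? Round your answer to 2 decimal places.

E[Z] = (-9)(0.25) + (1)(0.1) + (5)(0.4) + (7)(0.25) = 1.6
E[Z²] = (-9)²(0.25) + (1)²(0.1) + (5)²(0.4) + (7)²(0.25) = 42.6
Var(Z) = E[Z²] − (E[Z])² = 42.6 − (1.6)² = 40.04

40.04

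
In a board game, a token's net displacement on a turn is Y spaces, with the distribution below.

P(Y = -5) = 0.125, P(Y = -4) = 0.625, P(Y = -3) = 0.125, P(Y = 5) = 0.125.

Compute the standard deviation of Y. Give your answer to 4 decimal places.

E[Y] = (-5)(0.125) + (-4)(0.625) + (-3)(0.125) + (5)(0.125) = -2.875
E[Y²] = (-5)²(0.125) + (-4)²(0.625) + (-3)²(0.125) + (5)²(0.125) = 17.375
V(Y) = E[Y²] − (E[Y])² = 17.375 − (-2.875)² = 9.109375
sd(Y) = √9.109375 ≈ 3.0182

3.0182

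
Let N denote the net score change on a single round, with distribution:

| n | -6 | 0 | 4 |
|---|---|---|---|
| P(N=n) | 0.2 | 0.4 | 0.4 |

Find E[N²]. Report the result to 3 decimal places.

13.600

E[N²] = (-6)²(0.2) + (0)²(0.4) + (4)²(0.4) = 13.6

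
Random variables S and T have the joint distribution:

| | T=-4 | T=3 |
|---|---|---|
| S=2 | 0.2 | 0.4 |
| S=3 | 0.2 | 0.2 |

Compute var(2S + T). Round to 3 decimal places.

11.600

E[S] = 2.4,  E[T] = 0.2,  E[ST] = 0.2
var(S) = 6 − (2.4)² = 0.24;  var(T) = 11.8 − (0.2)² = 11.76
Cov(S,T) = 0.2 − (2.4)(0.2) = -0.28
var(2S + T) = (2)²·0.24 + (1)²·11.76 + 2·(2)·(1)·-0.28 = 11.6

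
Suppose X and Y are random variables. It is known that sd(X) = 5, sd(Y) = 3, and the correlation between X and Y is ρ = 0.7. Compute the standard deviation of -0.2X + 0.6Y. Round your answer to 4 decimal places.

var(X) = (5)² = 25;  var(Y) = (3)² = 9
Cov(X,Y) = ρ·sd(X)·sd(Y) = 0.7·5·3 = 10.5
var(-0.2X + 0.6Y) = (-0.2)²·var(X) + (0.6)²·var(Y) + 2·(-0.2)·(0.6)·Cov(X,Y)
= 0.04·25 + 0.36·9 + -0.24·10.5 = 1.72
sd(-0.2X + 0.6Y) = √1.72 ≈ 1.3115

1.3115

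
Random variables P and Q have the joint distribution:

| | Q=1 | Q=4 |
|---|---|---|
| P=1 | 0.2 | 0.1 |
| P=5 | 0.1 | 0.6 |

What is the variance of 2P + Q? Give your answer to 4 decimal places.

20.6100

E[P] = 3.8,  E[Q] = 3.1,  E[PQ] = 13.1
Var(P) = 17.8 − (3.8)² = 3.36;  Var(Q) = 11.5 − (3.1)² = 1.89
Cov(P,Q) = 13.1 − (3.8)(3.1) = 1.32
Var(2P + Q) = (2)²·3.36 + (1)²·1.89 + 2·(2)·(1)·1.32 = 20.61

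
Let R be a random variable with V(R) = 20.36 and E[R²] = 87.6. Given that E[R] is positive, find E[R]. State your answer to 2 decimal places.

8.20

(E[R])² = E[R²] − V(R) = 87.6 − 20.36 = 67.24
E[R] = √67.24 = 8.2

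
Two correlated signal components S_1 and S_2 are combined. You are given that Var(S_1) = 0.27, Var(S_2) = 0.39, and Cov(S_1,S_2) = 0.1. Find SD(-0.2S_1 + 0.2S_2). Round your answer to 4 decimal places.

0.1356

Var(-0.2S_1 + 0.2S_2) = (-0.2)²·Var(S_1) + (0.2)²·Var(S_2) + 2·(-0.2)·(0.2)·Cov(S_1,S_2)
= 0.04·0.27 + 0.04·0.39 + -0.08·0.1 = 0.0184
SD(-0.2S_1 + 0.2S_2) = √0.0184 ≈ 0.1356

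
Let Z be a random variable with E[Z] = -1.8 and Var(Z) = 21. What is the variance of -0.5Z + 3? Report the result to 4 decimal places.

Var(-0.5Z + 3) = (-0.5)²·Var(Z) = 0.25·21 = 5.25

5.2500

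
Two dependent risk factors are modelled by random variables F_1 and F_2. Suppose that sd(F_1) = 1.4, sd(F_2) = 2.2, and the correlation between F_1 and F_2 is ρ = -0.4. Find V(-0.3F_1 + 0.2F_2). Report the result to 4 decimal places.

V(F_1) = (1.4)² = 1.96;  V(F_2) = (2.2)² = 4.84
cov(F_1,F_2) = ρ·sd(F_1)·sd(F_2) = -0.4·1.4·2.2 = -1.232
V(-0.3F_1 + 0.2F_2) = (-0.3)²·V(F_1) + (0.2)²·V(F_2) + 2·(-0.3)·(0.2)·cov(F_1,F_2)
= 0.09·1.96 + 0.04·4.84 + -0.12·-1.232 = 0.51784

0.5178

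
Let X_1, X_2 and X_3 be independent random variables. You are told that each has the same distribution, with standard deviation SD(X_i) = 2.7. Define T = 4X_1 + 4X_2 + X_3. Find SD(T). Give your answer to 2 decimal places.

15.51

Var(X_i) = (2.7)² = 7.29
By independence, Var(T) = (4)²Var(X_1) + (4)²Var(X_2) + (1)²Var(X_3)
= (4)²·7.29 + (4)²·7.29 + (1)²·7.29 = 240.57
SD(T) = √240.57 ≈ 15.51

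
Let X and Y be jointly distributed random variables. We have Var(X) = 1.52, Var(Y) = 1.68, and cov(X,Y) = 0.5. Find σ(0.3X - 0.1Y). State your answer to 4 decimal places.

Var(0.3X - 0.1Y) = (0.3)²·Var(X) + (-0.1)²·Var(Y) + 2·(0.3)·(-0.1)·cov(X,Y)
= 0.09·1.52 + 0.01·1.68 + -0.06·0.5 = 0.1236
σ(0.3X - 0.1Y) = √0.1236 ≈ 0.3516

0.3516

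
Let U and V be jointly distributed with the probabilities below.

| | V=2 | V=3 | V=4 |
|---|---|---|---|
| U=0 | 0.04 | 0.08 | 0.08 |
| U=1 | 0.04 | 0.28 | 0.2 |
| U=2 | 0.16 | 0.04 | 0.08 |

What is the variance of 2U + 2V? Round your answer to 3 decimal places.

E[U] = 1.08,  E[V] = 3.12,  E[UV] = 3.24
Var(U) = 1.64 − (1.08)² = 0.4736;  Var(V) = 10.32 − (3.12)² = 0.5856
Cov(U,V) = 3.24 − (1.08)(3.12) = -0.1296
Var(2U + 2V) = (2)²·0.4736 + (2)²·0.5856 + 2·(2)·(2)·-0.1296 = 3.2

3.200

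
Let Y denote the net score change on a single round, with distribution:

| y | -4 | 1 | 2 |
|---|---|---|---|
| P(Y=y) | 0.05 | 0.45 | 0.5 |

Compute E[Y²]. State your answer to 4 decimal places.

3.2500

E[Y²] = (-4)²(0.05) + (1)²(0.45) + (2)²(0.5) = 3.25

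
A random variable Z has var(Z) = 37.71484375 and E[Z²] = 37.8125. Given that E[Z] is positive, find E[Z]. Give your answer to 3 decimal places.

0.313

(E[Z])² = E[Z²] − var(Z) = 37.8125 − 37.71484375 = 0.09765625
E[Z] = √0.09765625 = 0.3125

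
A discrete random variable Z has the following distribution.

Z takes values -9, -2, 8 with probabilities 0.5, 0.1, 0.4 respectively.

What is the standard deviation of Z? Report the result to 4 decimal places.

8.0156

E[Z] = (-9)(0.5) + (-2)(0.1) + (8)(0.4) = -1.5
E[Z²] = (-9)²(0.5) + (-2)²(0.1) + (8)²(0.4) = 66.5
Var(Z) = E[Z²] − (E[Z])² = 66.5 − (-1.5)² = 64.25
sd(Z) = √64.25 ≈ 8.0156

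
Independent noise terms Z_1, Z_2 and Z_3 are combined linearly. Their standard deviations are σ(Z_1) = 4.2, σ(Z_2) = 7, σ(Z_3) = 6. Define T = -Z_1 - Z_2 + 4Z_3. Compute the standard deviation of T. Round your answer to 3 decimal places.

25.350

var(Z_1) = 17.64, var(Z_2) = 49, var(Z_3) = 36
By independence, var(T) = (-1)²var(Z_1) + (-1)²var(Z_2) + (4)²var(Z_3)
= (-1)²·17.64 + (-1)²·49 + (4)²·36 = 642.64
σ(T) = √642.64 ≈ 25.350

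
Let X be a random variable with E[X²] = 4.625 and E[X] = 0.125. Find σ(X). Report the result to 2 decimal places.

2.15

Var(X) = 4.625 − (0.125)² = 4.609375
σ(X) = √4.609375 ≈ 2.15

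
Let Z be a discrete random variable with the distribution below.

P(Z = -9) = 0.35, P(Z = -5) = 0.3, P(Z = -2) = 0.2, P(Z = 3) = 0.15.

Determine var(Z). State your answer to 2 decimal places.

E[Z] = (-9)(0.35) + (-5)(0.3) + (-2)(0.2) + (3)(0.15) = -4.6
E[Z²] = (-9)²(0.35) + (-5)²(0.3) + (-2)²(0.2) + (3)²(0.15) = 38
var(Z) = E[Z²] − (E[Z])² = 38 − (-4.6)² = 16.84

16.84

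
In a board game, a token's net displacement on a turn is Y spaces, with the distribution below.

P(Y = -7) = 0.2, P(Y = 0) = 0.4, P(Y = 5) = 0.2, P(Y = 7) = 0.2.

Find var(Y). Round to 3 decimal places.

23.600

E[Y] = (-7)(0.2) + (0)(0.4) + (5)(0.2) + (7)(0.2) = 1
E[Y²] = (-7)²(0.2) + (0)²(0.4) + (5)²(0.2) + (7)²(0.2) = 24.6
var(Y) = E[Y²] − (E[Y])² = 24.6 − (1)² = 23.6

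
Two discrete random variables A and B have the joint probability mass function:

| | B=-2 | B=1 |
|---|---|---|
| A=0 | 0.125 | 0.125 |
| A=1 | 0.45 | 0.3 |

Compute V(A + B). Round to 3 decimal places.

E[A] = 0.75,  E[B] = -0.725,  E[AB] = -0.6
V(A) = 0.75 − (0.75)² = 0.1875;  V(B) = 2.725 − (-0.725)² = 2.199375
Cov(A,B) = -0.6 − (0.75)(-0.725) = -0.05625
V(A + B) = (1)²·0.1875 + (1)²·2.199375 + 2·(1)·(1)·-0.05625 = 2.274375

2.274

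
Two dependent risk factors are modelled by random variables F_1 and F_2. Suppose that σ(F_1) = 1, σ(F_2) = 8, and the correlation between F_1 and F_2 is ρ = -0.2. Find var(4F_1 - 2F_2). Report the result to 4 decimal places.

var(F_1) = (1)² = 1;  var(F_2) = (8)² = 64
Cov(F_1,F_2) = ρ·σ(F_1)·σ(F_2) = -0.2·1·8 = -1.6
var(4F_1 - 2F_2) = (4)²·var(F_1) + (-2)²·var(F_2) + 2·(4)·(-2)·Cov(F_1,F_2)
= 16·1 + 4·64 + -16·-1.6 = 297.6

297.6000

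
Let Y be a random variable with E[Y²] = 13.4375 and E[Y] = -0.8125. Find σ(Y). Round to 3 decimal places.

Var(Y) = 13.4375 − (-0.8125)² = 12.77734375
σ(Y) = √12.77734375 ≈ 3.575

3.575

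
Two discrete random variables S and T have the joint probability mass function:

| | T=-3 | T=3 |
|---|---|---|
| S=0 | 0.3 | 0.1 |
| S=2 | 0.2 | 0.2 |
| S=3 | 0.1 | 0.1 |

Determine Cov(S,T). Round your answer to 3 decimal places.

0.840

E[S] = 1.4,  E[T] = -0.6
E[ST] = 0
Cov(S,T) = E[ST] − E[S]E[T] = 0 − (1.4)(-0.6) = 0.84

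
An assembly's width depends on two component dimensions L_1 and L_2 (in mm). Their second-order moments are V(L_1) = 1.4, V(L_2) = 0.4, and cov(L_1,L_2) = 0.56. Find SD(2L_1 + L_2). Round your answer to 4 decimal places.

V(2L_1 + L_2) = (2)²·V(L_1) + (1)²·V(L_2) + 2·(2)·(1)·cov(L_1,L_2)
= 4·1.4 + 1·0.4 + 4·0.56 = 8.24
SD(2L_1 + L_2) = √8.24 ≈ 2.8705

2.8705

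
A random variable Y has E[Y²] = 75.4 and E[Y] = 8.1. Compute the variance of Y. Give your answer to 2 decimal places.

9.79

Var(Y) = 75.4 − (8.1)² = 9.79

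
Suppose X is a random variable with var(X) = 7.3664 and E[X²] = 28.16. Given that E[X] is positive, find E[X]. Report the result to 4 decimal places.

4.5600

(E[X])² = E[X²] − var(X) = 28.16 − 7.3664 = 20.7936
E[X] = √20.7936 = 4.56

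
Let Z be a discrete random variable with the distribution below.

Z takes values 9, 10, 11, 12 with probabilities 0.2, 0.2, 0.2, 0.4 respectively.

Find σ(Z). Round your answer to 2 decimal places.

E[Z] = (9)(0.2) + (10)(0.2) + (11)(0.2) + (12)(0.4) = 10.8
E[Z²] = (9)²(0.2) + (10)²(0.2) + (11)²(0.2) + (12)²(0.4) = 118
Var(Z) = E[Z²] − (E[Z])² = 118 − (10.8)² = 1.36
σ(Z) = √1.36 ≈ 1.17

1.17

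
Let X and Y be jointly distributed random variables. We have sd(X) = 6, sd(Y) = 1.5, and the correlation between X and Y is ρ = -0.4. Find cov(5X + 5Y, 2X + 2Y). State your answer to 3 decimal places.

Var(X) = (6)² = 36;  Var(Y) = (1.5)² = 2.25
cov(X,Y) = ρ·sd(X)·sd(Y) = -0.4·6·1.5 = -3.6
cov(5X + 5Y, 2X + 2Y) = (5)(2)Var(X) + (5)(2)Var(Y) + [(5)(2) + (5)(2)]cov(X,Y)
= 10·36 + 10·2.25 + 20·-3.6 = 310.5

310.500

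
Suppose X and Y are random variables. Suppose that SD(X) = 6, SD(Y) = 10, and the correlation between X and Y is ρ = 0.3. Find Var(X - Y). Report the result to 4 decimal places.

100.0000

Var(X) = (6)² = 36;  Var(Y) = (10)² = 100
Cov(X,Y) = ρ·SD(X)·SD(Y) = 0.3·6·10 = 18
Var(X - Y) = (1)²·Var(X) + (-1)²·Var(Y) + 2·(1)·(-1)·Cov(X,Y)
= 1·36 + 1·100 + -2·18 = 100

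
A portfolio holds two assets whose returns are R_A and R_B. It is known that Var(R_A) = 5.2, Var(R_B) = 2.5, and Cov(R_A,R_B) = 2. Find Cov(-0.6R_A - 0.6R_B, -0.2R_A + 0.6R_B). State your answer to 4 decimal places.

Cov(-0.6R_A - 0.6R_B, -0.2R_A + 0.6R_B) = (-0.6)(-0.2)Var(R_A) + (-0.6)(0.6)Var(R_B) + [(-0.6)(0.6) + (-0.6)(-0.2)]Cov(R_A,R_B)
= 0.12·5.2 + -0.36·2.5 + -0.24·2 = -0.756

-0.7560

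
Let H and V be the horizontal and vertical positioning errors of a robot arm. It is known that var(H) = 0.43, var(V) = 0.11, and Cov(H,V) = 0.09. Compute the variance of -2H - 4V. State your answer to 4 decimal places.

4.9200

var(-2H - 4V) = (-2)²·var(H) + (-4)²·var(V) + 2·(-2)·(-4)·Cov(H,V)
= 4·0.43 + 16·0.11 + 16·0.09 = 4.92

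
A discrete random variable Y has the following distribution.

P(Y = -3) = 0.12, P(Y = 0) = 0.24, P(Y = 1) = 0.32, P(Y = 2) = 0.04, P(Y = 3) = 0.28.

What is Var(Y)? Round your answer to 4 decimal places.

E[Y] = (-3)(0.12) + (0)(0.24) + (1)(0.32) + (2)(0.04) + (3)(0.28) = 0.88
E[Y²] = (-3)²(0.12) + (0)²(0.24) + (1)²(0.32) + (2)²(0.04) + (3)²(0.28) = 4.08
Var(Y) = E[Y²] − (E[Y])² = 4.08 − (0.88)² = 3.3056

3.3056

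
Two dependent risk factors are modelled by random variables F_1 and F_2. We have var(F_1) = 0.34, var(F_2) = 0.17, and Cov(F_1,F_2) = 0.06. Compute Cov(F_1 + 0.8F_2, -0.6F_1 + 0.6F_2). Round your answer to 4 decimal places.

-0.1152

Cov(F_1 + 0.8F_2, -0.6F_1 + 0.6F_2) = (1)(-0.6)var(F_1) + (0.8)(0.6)var(F_2) + [(1)(0.6) + (0.8)(-0.6)]Cov(F_1,F_2)
= -0.6·0.34 + 0.48·0.17 + 0.12·0.06 = -0.1152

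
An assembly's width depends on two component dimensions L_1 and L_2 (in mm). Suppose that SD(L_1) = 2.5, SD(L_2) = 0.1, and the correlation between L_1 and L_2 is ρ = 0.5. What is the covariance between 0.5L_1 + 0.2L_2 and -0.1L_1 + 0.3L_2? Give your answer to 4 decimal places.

V(L_1) = (2.5)² = 6.25;  V(L_2) = (0.1)² = 0.01
Cov(L_1,L_2) = ρ·SD(L_1)·SD(L_2) = 0.5·2.5·0.1 = 0.125
Cov(0.5L_1 + 0.2L_2, -0.1L_1 + 0.3L_2) = (0.5)(-0.1)V(L_1) + (0.2)(0.3)V(L_2) + [(0.5)(0.3) + (0.2)(-0.1)]Cov(L_1,L_2)
= -0.05·6.25 + 0.06·0.01 + 0.13·0.125 = -0.29565

-0.2957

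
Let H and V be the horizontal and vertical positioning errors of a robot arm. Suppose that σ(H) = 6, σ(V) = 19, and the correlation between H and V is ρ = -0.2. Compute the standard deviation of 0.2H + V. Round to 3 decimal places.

18.797

var(H) = (6)² = 36;  var(V) = (19)² = 361
Cov(H,V) = ρ·σ(H)·σ(V) = -0.2·6·19 = -22.8
var(0.2H + V) = (0.2)²·var(H) + (1)²·var(V) + 2·(0.2)·(1)·Cov(H,V)
= 0.04·36 + 1·361 + 0.4·-22.8 = 353.32
σ(0.2H + V) = √353.32 ≈ 18.797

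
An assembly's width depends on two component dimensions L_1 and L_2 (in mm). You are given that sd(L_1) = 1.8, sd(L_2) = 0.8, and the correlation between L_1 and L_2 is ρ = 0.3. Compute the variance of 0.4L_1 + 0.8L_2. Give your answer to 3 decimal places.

Var(L_1) = (1.8)² = 3.24;  Var(L_2) = (0.8)² = 0.64
Cov(L_1,L_2) = ρ·sd(L_1)·sd(L_2) = 0.3·1.8·0.8 = 0.432
Var(0.4L_1 + 0.8L_2) = (0.4)²·Var(L_1) + (0.8)²·Var(L_2) + 2·(0.4)·(0.8)·Cov(L_1,L_2)
= 0.16·3.24 + 0.64·0.64 + 0.64·0.432 = 1.20448

1.204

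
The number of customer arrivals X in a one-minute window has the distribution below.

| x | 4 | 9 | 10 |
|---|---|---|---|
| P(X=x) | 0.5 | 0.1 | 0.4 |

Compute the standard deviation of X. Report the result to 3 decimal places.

2.914

E[X] = (4)(0.5) + (9)(0.1) + (10)(0.4) = 6.9
E[X²] = (4)²(0.5) + (9)²(0.1) + (10)²(0.4) = 56.1
Var(X) = E[X²] − (E[X])² = 56.1 − (6.9)² = 8.49
sd(X) = √8.49 ≈ 2.914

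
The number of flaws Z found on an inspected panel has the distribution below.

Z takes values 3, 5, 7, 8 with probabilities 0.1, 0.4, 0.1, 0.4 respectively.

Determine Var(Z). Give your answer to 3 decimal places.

E[Z] = (3)(0.1) + (5)(0.4) + (7)(0.1) + (8)(0.4) = 6.2
E[Z²] = (3)²(0.1) + (5)²(0.4) + (7)²(0.1) + (8)²(0.4) = 41.4
Var(Z) = E[Z²] − (E[Z])² = 41.4 − (6.2)² = 2.96

2.960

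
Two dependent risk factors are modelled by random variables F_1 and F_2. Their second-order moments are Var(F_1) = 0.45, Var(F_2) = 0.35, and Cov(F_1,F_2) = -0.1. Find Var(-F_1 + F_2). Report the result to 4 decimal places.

Var(-F_1 + F_2) = (-1)²·Var(F_1) + (1)²·Var(F_2) + 2·(-1)·(1)·Cov(F_1,F_2)
= 1·0.45 + 1·0.35 + -2·-0.1 = 1

1.0000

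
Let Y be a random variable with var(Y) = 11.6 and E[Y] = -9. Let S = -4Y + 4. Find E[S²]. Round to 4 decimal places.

1785.6000

E[-4Y + 4] = -4·-9 + 4 = 40
var(-4Y + 4) = (-4)²·11.6 = 185.6
E[S²] = var(S) + (E[S])² = 185.6 + (40)² = 1785.6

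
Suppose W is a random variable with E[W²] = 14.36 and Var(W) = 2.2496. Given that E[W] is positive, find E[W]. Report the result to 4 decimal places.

3.4800

(E[W])² = E[W²] − Var(W) = 14.36 − 2.2496 = 12.1104
E[W] = √12.1104 = 3.48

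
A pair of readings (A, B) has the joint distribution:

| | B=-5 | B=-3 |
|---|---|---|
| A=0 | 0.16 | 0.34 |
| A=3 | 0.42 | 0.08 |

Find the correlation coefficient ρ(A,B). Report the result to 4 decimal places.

-0.5268

E[A] = 1.5,  E[B] = -4.16
E[AB] = -7.02
Cov(A,B) = E[AB] − E[A]E[B] = -7.02 − (1.5)(-4.16) = -0.78
Var(A) = 2.25,  Var(B) = 0.9744
ρ = -0.78 / √(2.25·0.9744) ≈ -0.5268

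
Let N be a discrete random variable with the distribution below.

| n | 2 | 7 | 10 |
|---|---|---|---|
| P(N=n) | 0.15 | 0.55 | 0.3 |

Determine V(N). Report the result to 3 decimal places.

6.428

E[N] = (2)(0.15) + (7)(0.55) + (10)(0.3) = 7.15
E[N²] = (2)²(0.15) + (7)²(0.55) + (10)²(0.3) = 57.55
V(N) = E[N²] − (E[N])² = 57.55 − (7.15)² = 6.4275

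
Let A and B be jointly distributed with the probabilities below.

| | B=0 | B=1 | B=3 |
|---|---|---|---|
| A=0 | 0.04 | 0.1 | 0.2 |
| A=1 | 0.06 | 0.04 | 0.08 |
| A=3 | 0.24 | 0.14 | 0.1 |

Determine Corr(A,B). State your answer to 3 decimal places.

E[A] = 1.62,  E[B] = 1.42
E[AB] = 1.6
Cov(A,B) = E[AB] − E[A]E[B] = 1.6 − (1.62)(1.42) = -0.7004
V(A) = 1.8756,  V(B) = 1.6836
ρ = -0.7004 / √(1.8756·1.6836) ≈ -0.394

-0.394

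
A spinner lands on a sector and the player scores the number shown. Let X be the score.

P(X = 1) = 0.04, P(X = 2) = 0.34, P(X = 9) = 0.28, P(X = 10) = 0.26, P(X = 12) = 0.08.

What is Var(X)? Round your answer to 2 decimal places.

15.36

E[X] = (1)(0.04) + (2)(0.34) + (9)(0.28) + (10)(0.26) + (12)(0.08) = 6.8
E[X²] = (1)²(0.04) + (2)²(0.34) + (9)²(0.28) + (10)²(0.26) + (12)²(0.08) = 61.6
Var(X) = E[X²] − (E[X])² = 61.6 − (6.8)² = 15.36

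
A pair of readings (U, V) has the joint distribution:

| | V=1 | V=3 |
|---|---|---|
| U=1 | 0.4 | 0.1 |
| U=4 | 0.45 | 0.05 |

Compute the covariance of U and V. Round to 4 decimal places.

E[U] = 2.5,  E[V] = 1.3
E[UV] = 3.1
cov(U,V) = E[UV] − E[U]E[V] = 3.1 − (2.5)(1.3) = -0.15

-0.1500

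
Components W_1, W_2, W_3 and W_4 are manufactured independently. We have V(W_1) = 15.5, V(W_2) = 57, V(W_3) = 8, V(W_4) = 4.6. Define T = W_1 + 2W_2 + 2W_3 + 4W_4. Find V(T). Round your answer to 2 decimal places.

By independence, V(T) = (1)²V(W_1) + (2)²V(W_2) + (2)²V(W_3) + (4)²V(W_4)
= (1)²·15.5 + (2)²·57 + (2)²·8 + (4)²·4.6 = 349.1

349.10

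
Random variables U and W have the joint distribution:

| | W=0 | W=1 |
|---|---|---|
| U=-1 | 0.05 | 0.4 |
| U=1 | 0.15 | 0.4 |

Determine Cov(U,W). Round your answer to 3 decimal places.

E[U] = 0.1,  E[W] = 0.8
E[UW] = 0
Cov(U,W) = E[UW] − E[U]E[W] = 0 − (0.1)(0.8) = -0.08

-0.080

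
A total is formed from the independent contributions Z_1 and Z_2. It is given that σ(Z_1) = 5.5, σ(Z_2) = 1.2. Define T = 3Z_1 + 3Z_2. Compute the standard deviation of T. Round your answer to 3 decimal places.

Var(Z_1) = 30.25, Var(Z_2) = 1.44
By independence, Var(T) = (3)²Var(Z_1) + (3)²Var(Z_2)
= (3)²·30.25 + (3)²·1.44 = 285.21
σ(T) = √285.21 ≈ 16.888

16.888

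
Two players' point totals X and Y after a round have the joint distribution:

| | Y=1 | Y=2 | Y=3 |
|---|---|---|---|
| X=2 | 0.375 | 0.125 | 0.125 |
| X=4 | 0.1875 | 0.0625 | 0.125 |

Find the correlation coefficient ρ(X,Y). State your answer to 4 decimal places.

0.1336

E[X] = 2.75,  E[Y] = 1.6875
E[XY] = 4.75
cov(X,Y) = E[XY] − E[X]E[Y] = 4.75 − (2.75)(1.6875) = 0.109375
Var(X) = 0.9375,  Var(Y) = 0.71484375
ρ = 0.109375 / √(0.9375·0.71484375) ≈ 0.1336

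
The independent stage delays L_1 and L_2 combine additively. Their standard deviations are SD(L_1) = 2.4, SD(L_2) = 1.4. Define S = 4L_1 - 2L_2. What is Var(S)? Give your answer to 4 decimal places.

100.0000

Var(L_1) = 5.76, Var(L_2) = 1.96
By independence, Var(S) = (4)²Var(L_1) + (-2)²Var(L_2)
= (4)²·5.76 + (-2)²·1.96 = 100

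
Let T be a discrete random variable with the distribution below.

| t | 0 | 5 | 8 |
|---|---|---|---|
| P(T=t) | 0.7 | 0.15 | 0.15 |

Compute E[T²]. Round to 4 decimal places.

E[T²] = (0)²(0.7) + (5)²(0.15) + (8)²(0.15) = 13.35

13.3500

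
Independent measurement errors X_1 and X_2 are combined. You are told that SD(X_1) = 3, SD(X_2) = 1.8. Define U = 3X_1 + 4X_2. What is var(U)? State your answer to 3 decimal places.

132.840

var(X_1) = 9, var(X_2) = 3.24
By independence, var(U) = (3)²var(X_1) + (4)²var(X_2)
= (3)²·9 + (4)²·3.24 = 132.84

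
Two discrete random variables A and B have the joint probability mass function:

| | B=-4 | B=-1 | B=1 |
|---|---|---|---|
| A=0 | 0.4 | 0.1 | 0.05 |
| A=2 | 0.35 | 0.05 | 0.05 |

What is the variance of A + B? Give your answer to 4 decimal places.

3.8275

E[A] = 0.9,  E[B] = -3.05,  E[AB] = -2.8
Var(A) = 1.8 − (0.9)² = 0.99;  Var(B) = 12.25 − (-3.05)² = 2.9475
cov(A,B) = -2.8 − (0.9)(-3.05) = -0.055
Var(A + B) = (1)²·0.99 + (1)²·2.9475 + 2·(1)·(1)·-0.055 = 3.8275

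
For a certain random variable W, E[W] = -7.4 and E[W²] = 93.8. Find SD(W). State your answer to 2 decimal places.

Var(W) = 93.8 − (-7.4)² = 39.04
SD(W) = √39.04 ≈ 6.25

6.25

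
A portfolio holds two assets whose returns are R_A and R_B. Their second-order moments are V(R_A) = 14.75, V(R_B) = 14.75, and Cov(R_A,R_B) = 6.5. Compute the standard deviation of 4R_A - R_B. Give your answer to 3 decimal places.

14.098

V(4R_A - R_B) = (4)²·V(R_A) + (-1)²·V(R_B) + 2·(4)·(-1)·Cov(R_A,R_B)
= 16·14.75 + 1·14.75 + -8·6.5 = 198.75
σ(4R_A - R_B) = √198.75 ≈ 14.098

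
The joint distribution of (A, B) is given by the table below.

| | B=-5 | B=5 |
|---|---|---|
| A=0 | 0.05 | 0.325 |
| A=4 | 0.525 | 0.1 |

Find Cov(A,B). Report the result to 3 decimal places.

-6.625

E[A] = 2.5,  E[B] = -0.75
E[AB] = -8.5
Cov(A,B) = E[AB] − E[A]E[B] = -8.5 − (2.5)(-0.75) = -6.625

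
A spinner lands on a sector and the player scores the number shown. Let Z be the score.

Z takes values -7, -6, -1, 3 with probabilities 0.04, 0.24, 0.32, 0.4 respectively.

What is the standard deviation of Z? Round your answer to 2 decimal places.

E[Z] = (-7)(0.04) + (-6)(0.24) + (-1)(0.32) + (3)(0.4) = -0.84
E[Z²] = (-7)²(0.04) + (-6)²(0.24) + (-1)²(0.32) + (3)²(0.4) = 14.52
var(Z) = E[Z²] − (E[Z])² = 14.52 − (-0.84)² = 13.8144
sd(Z) = √13.8144 ≈ 3.72

3.72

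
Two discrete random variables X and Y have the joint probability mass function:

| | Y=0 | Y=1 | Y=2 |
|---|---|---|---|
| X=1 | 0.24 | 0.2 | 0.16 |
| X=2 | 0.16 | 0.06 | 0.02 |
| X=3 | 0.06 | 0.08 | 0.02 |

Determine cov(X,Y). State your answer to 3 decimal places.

E[X] = 1.56,  E[Y] = 0.74
E[XY] = 1.08
cov(X,Y) = E[XY] − E[X]E[Y] = 1.08 − (1.56)(0.74) = -0.0744

-0.074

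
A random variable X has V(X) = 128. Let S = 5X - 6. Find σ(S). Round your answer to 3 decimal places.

V(5X - 6) = (5)²·128 = 3200
σ(S) = √3200 ≈ 56.569

56.569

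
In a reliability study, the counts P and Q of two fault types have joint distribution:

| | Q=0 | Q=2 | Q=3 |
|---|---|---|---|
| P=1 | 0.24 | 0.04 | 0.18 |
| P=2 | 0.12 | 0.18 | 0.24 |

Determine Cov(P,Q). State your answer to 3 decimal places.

E[P] = 1.54,  E[Q] = 1.7
E[PQ] = 2.78
Cov(P,Q) = E[PQ] − E[P]E[Q] = 2.78 − (1.54)(1.7) = 0.162

0.162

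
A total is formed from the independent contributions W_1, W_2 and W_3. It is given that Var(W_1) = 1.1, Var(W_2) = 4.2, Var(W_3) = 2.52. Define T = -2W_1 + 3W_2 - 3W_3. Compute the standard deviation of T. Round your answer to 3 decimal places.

8.055

By independence, Var(T) = (-2)²Var(W_1) + (3)²Var(W_2) + (-3)²Var(W_3)
= (-2)²·1.1 + (3)²·4.2 + (-3)²·2.52 = 64.88
sd(T) = √64.88 ≈ 8.055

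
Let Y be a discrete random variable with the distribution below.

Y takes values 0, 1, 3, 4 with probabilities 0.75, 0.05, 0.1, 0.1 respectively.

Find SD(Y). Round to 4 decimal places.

E[Y] = (0)(0.75) + (1)(0.05) + (3)(0.1) + (4)(0.1) = 0.75
E[Y²] = (0)²(0.75) + (1)²(0.05) + (3)²(0.1) + (4)²(0.1) = 2.55
var(Y) = E[Y²] − (E[Y])² = 2.55 − (0.75)² = 1.9875
SD(Y) = √1.9875 ≈ 1.4098

1.4098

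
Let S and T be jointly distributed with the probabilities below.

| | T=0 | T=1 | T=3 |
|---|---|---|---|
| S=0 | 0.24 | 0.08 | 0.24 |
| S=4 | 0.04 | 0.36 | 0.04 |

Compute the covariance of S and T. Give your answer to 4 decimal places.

-0.3328

E[S] = 1.76,  E[T] = 1.28
E[ST] = 1.92
cov(S,T) = E[ST] − E[S]E[T] = 1.92 − (1.76)(1.28) = -0.3328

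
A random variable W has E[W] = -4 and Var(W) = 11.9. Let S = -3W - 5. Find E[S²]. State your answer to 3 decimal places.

E[-3W - 5] = -3·-4 − 5 = 7
Var(-3W - 5) = (-3)²·11.9 = 107.1
E[S²] = Var(S) + (E[S])² = 107.1 + (7)² = 156.1

156.100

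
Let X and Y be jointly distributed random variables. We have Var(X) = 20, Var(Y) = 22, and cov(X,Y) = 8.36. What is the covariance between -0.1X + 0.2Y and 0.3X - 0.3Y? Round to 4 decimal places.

cov(-0.1X + 0.2Y, 0.3X - 0.3Y) = (-0.1)(0.3)Var(X) + (0.2)(-0.3)Var(Y) + [(-0.1)(-0.3) + (0.2)(0.3)]cov(X,Y)
= -0.03·20 + -0.06·22 + 0.09·8.36 = -1.1676

-1.1676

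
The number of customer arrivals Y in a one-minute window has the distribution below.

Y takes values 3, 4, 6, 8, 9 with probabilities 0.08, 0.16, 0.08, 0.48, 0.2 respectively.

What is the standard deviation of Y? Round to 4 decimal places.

2.0199

E[Y] = (3)(0.08) + (4)(0.16) + (6)(0.08) + (8)(0.48) + (9)(0.2) = 7
E[Y²] = (3)²(0.08) + (4)²(0.16) + (6)²(0.08) + (8)²(0.48) + (9)²(0.2) = 53.08
V(Y) = E[Y²] − (E[Y])² = 53.08 − (7)² = 4.08
SD(Y) = √4.08 ≈ 2.0199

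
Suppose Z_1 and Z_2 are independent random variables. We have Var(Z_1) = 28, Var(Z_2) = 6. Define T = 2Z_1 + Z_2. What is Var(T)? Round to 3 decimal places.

118.000

By independence, Var(T) = (2)²Var(Z_1) + (1)²Var(Z_2)
= (2)²·28 + (1)²·6 = 118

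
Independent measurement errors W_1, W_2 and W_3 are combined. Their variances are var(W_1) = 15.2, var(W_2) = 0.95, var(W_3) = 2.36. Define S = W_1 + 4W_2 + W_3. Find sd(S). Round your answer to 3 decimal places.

5.724

By independence, var(S) = (1)²var(W_1) + (4)²var(W_2) + (1)²var(W_3)
= (1)²·15.2 + (4)²·0.95 + (1)²·2.36 = 32.76
sd(S) = √32.76 ≈ 5.724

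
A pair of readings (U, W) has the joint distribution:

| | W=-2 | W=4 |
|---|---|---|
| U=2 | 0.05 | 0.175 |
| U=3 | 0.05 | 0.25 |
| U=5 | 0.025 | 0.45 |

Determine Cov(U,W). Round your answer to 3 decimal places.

E[U] = 3.725,  E[W] = 3.25
E[UW] = 12.65
Cov(U,W) = E[UW] − E[U]E[W] = 12.65 − (3.725)(3.25) = 0.54375

0.544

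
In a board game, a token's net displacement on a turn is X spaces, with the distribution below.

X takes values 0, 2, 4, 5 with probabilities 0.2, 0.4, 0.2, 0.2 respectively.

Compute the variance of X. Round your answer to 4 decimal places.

3.0400

E[X] = (0)(0.2) + (2)(0.4) + (4)(0.2) + (5)(0.2) = 2.6
E[X²] = (0)²(0.2) + (2)²(0.4) + (4)²(0.2) + (5)²(0.2) = 9.8
var(X) = E[X²] − (E[X])² = 9.8 − (2.6)² = 3.04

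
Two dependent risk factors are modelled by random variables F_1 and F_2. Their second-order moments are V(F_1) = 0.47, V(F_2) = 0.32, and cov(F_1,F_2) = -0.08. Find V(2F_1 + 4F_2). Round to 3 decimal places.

5.720

V(2F_1 + 4F_2) = (2)²·V(F_1) + (4)²·V(F_2) + 2·(2)·(4)·cov(F_1,F_2)
= 4·0.47 + 16·0.32 + 16·-0.08 = 5.72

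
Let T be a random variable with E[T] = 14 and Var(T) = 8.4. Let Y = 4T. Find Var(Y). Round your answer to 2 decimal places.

Var(4T) = (4)²·Var(T) = 16·8.4 = 134.4

134.40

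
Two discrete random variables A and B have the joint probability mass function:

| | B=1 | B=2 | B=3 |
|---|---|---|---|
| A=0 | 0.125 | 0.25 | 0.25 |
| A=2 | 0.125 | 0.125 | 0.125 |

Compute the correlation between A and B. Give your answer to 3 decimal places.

E[A] = 0.75,  E[B] = 2.125
E[AB] = 1.5
Cov(A,B) = E[AB] − E[A]E[B] = 1.5 − (0.75)(2.125) = -0.09375
var(A) = 0.9375,  var(B) = 0.609375
ρ = -0.09375 / √(0.9375·0.609375) ≈ -0.124

-0.124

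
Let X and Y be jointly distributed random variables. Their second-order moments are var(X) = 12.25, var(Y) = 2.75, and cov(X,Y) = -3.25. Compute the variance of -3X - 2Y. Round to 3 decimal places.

82.250

var(-3X - 2Y) = (-3)²·var(X) + (-2)²·var(Y) + 2·(-3)·(-2)·cov(X,Y)
= 9·12.25 + 4·2.75 + 12·-3.25 = 82.25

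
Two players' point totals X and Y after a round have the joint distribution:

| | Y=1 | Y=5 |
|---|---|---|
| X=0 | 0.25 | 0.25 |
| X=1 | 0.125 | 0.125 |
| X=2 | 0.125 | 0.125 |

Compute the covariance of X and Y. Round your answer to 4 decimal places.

E[X] = 0.75,  E[Y] = 3
E[XY] = 2.25
Cov(X,Y) = E[XY] − E[X]E[Y] = 2.25 − (0.75)(3) = 0

0.0000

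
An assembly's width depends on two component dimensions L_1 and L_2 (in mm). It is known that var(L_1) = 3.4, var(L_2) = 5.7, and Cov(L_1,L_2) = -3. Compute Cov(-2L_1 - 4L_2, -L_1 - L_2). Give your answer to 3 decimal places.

Cov(-2L_1 - 4L_2, -L_1 - L_2) = (-2)(-1)var(L_1) + (-4)(-1)var(L_2) + [(-2)(-1) + (-4)(-1)]Cov(L_1,L_2)
= 2·3.4 + 4·5.7 + 6·-3 = 11.6

11.600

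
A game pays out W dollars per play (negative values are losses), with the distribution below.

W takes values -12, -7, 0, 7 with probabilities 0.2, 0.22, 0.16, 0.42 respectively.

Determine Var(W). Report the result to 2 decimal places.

59.16

E[W] = (-12)(0.2) + (-7)(0.22) + (0)(0.16) + (7)(0.42) = -1
E[W²] = (-12)²(0.2) + (-7)²(0.22) + (0)²(0.16) + (7)²(0.42) = 60.16
Var(W) = E[W²] − (E[W])² = 60.16 − (-1)² = 59.16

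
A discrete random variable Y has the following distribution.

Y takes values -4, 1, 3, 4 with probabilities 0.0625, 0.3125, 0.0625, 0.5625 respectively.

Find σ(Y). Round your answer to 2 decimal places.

2.15

E[Y] = (-4)(0.0625) + (1)(0.3125) + (3)(0.0625) + (4)(0.5625) = 2.5
E[Y²] = (-4)²(0.0625) + (1)²(0.3125) + (3)²(0.0625) + (4)²(0.5625) = 10.875
Var(Y) = E[Y²] − (E[Y])² = 10.875 − (2.5)² = 4.625
σ(Y) = √4.625 ≈ 2.15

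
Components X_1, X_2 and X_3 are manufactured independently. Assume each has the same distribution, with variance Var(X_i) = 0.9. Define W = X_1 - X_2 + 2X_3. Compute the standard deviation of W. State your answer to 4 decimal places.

By independence, Var(W) = (1)²Var(X_1) + (-1)²Var(X_2) + (2)²Var(X_3)
= (1)²·0.9 + (-1)²·0.9 + (2)²·0.9 = 5.4
SD(W) = √5.4 ≈ 2.3238

2.3238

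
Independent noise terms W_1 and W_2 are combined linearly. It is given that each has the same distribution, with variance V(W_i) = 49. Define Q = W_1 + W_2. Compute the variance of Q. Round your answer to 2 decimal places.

By independence, V(Q) = (1)²V(W_1) + (1)²V(W_2)
= (1)²·49 + (1)²·49 = 98

98.00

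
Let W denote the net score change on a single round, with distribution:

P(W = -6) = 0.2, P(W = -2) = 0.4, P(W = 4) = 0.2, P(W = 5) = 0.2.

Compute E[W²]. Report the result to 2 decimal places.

E[W²] = (-6)²(0.2) + (-2)²(0.4) + (4)²(0.2) + (5)²(0.2) = 17

17.00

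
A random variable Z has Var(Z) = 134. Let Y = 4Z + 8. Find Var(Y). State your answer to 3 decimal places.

2144.000

Var(4Z + 8) = (4)²·Var(Z) = 16·134 = 2144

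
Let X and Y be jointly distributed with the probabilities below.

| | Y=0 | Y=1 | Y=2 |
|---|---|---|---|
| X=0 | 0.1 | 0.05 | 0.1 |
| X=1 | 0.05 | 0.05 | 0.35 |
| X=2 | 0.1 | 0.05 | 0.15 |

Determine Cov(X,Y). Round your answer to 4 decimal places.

E[X] = 1.05,  E[Y] = 1.35
E[XY] = 1.45
Cov(X,Y) = E[XY] − E[X]E[Y] = 1.45 − (1.05)(1.35) = 0.0325

0.0325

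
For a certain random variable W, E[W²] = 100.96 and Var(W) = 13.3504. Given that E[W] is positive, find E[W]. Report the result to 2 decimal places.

(E[W])² = E[W²] − Var(W) = 100.96 − 13.3504 = 87.6096
E[W] = √87.6096 = 9.36

9.36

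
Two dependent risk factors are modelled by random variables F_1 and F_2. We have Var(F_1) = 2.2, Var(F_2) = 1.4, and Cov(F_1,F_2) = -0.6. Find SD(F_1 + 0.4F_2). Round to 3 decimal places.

Var(F_1 + 0.4F_2) = (1)²·Var(F_1) + (0.4)²·Var(F_2) + 2·(1)·(0.4)·Cov(F_1,F_2)
= 1·2.2 + 0.16·1.4 + 0.8·-0.6 = 1.944
SD(F_1 + 0.4F_2) = √1.944 ≈ 1.394

1.394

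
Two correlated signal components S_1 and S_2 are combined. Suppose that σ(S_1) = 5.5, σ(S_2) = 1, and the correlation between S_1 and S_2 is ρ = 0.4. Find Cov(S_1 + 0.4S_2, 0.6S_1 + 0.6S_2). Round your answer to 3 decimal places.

Var(S_1) = (5.5)² = 30.25;  Var(S_2) = (1)² = 1
Cov(S_1,S_2) = ρ·σ(S_1)·σ(S_2) = 0.4·5.5·1 = 2.2
Cov(S_1 + 0.4S_2, 0.6S_1 + 0.6S_2) = (1)(0.6)Var(S_1) + (0.4)(0.6)Var(S_2) + [(1)(0.6) + (0.4)(0.6)]Cov(S_1,S_2)
= 0.6·30.25 + 0.24·1 + 0.84·2.2 = 20.238

20.238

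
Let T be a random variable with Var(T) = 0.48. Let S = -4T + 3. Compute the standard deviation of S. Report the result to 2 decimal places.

Var(-4T + 3) = (-4)²·0.48 = 7.68
SD(S) = √7.68 ≈ 2.77

2.77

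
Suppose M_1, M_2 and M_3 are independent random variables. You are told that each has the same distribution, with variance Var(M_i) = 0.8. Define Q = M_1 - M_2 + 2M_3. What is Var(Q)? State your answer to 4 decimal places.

By independence, Var(Q) = (1)²Var(M_1) + (-1)²Var(M_2) + (2)²Var(M_3)
= (1)²·0.8 + (-1)²·0.8 + (2)²·0.8 = 4.8

4.8000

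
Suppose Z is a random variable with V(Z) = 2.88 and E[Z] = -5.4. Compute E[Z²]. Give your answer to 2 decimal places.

E[Z²] = V(Z) + (E[Z])² = 2.88 + (-5.4)² = 32.04

32.04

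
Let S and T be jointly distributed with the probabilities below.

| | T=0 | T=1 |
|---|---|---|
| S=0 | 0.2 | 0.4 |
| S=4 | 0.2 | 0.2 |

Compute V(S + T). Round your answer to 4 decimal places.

3.7600

E[S] = 1.6,  E[T] = 0.6,  E[ST] = 0.8
V(S) = 6.4 − (1.6)² = 3.84;  V(T) = 0.6 − (0.6)² = 0.24
Cov(S,T) = 0.8 − (1.6)(0.6) = -0.16
V(S + T) = (1)²·3.84 + (1)²·0.24 + 2·(1)·(1)·-0.16 = 3.76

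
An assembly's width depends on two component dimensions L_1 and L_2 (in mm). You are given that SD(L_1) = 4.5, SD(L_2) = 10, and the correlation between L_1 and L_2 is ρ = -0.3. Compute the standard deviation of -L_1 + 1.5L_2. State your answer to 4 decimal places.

Var(L_1) = (4.5)² = 20.25;  Var(L_2) = (10)² = 100
Cov(L_1,L_2) = ρ·SD(L_1)·SD(L_2) = -0.3·4.5·10 = -13.5
Var(-L_1 + 1.5L_2) = (-1)²·Var(L_1) + (1.5)²·Var(L_2) + 2·(-1)·(1.5)·Cov(L_1,L_2)
= 1·20.25 + 2.25·100 + -3·-13.5 = 285.75
SD(-L_1 + 1.5L_2) = √285.75 ≈ 16.9041

16.9041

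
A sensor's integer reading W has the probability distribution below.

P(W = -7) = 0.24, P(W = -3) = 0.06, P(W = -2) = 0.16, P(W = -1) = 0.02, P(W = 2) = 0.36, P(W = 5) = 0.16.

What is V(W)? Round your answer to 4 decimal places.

E[W] = (-7)(0.24) + (-3)(0.06) + (-2)(0.16) + (-1)(0.02) + (2)(0.36) + (5)(0.16) = -0.68
E[W²] = (-7)²(0.24) + (-3)²(0.06) + (-2)²(0.16) + (-1)²(0.02) + (2)²(0.36) + (5)²(0.16) = 18.4
V(W) = E[W²] − (E[W])² = 18.4 − (-0.68)² = 17.9376

17.9376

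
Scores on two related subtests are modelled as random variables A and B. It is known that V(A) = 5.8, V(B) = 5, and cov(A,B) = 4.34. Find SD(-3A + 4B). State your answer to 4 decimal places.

5.2953

V(-3A + 4B) = (-3)²·V(A) + (4)²·V(B) + 2·(-3)·(4)·cov(A,B)
= 9·5.8 + 16·5 + -24·4.34 = 28.04
SD(-3A + 4B) = √28.04 ≈ 5.2953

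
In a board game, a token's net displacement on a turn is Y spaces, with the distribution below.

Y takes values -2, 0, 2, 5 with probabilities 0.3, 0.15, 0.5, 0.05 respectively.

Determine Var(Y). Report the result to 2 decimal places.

E[Y] = (-2)(0.3) + (0)(0.15) + (2)(0.5) + (5)(0.05) = 0.65
E[Y²] = (-2)²(0.3) + (0)²(0.15) + (2)²(0.5) + (5)²(0.05) = 4.45
Var(Y) = E[Y²] − (E[Y])² = 4.45 − (0.65)² = 4.0275

4.03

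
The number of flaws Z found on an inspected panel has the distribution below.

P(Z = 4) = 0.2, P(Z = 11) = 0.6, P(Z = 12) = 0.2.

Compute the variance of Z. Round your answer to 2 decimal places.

E[Z] = (4)(0.2) + (11)(0.6) + (12)(0.2) = 9.8
E[Z²] = (4)²(0.2) + (11)²(0.6) + (12)²(0.2) = 104.6
Var(Z) = E[Z²] − (E[Z])² = 104.6 − (9.8)² = 8.56

8.56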